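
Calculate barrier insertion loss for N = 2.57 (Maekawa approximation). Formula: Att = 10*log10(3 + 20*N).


3 + 20*N = 3 + 20*2.57 = 54.4
Att = 10*log10(54.4) = 17.356 dB


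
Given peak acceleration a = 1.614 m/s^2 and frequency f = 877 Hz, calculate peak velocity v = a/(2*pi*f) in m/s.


omega = 2*pi*f = 2*pi*877 = 5510.35 rad/s
v = a / omega = 1.614 / 5510.35 = 0.0002929 m/s


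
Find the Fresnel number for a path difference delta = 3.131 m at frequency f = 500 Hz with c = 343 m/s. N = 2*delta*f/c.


N = 2*delta*f/c = 2*delta/lambda, where lambda = c/f
lambda = 343 / 500 = 0.686 m
N = 2 * 3.131 / 0.686 = 9.1283


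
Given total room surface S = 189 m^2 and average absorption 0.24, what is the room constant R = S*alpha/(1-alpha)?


R = 189 * 0.24 / (1 - 0.24) = 59.684 m^2


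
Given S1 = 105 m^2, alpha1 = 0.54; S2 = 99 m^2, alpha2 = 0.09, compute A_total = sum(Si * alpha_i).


105 * 0.54 = 56.7
99 * 0.09 = 8.91
A_total = 56.7 + 8.91 = 65.61 m^2


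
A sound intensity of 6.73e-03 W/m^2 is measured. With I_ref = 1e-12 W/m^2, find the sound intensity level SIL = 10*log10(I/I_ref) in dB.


I / I_ref = 6.73e-03 / 1e-12 = 6.73e+09
SIL = 10 * log10(6.73e+09) = 98.28 dB


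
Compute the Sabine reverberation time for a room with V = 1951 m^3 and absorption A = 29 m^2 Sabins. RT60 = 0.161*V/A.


RT60 = 0.161 * 1951 / 29 = 10.831 s


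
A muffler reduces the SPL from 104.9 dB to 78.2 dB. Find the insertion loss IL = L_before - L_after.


Insertion loss = SPL without muffler - SPL with muffler
IL = 104.9 - 78.2 = 26.7 dB


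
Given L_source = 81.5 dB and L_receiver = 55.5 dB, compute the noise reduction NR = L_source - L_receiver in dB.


NR = L_source - L_receiver (difference between source and receiving room levels)
NR = 81.5 - 55.5 = 26 dB


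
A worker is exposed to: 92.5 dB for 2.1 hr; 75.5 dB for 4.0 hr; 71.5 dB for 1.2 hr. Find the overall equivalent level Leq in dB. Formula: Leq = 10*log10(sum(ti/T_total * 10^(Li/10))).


T_total = 2.1 + 4.0 + 1.2 = 7.3 hr
(2.1/7.3) * 10^(92.5/10) = 5.1156e+08
(4.0/7.3) * 10^(75.5/10) = 1.94418e+07
(1.2/7.3) * 10^(71.5/10) = 2.32198e+06
Sum = 5.1156e+08 + 1.94418e+07 + 2.32198e+06 = 5.33324e+08
Leq = 10*log10(5.33324e+08) = 87.27 dB


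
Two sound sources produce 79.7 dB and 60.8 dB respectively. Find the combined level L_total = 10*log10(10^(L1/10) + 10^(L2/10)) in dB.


10^(79.7/10) = 9.33254e+07
10^(60.8/10) = 1.20226e+06
Sum = 9.33254e+07 + 1.20226e+06 = 9.45277e+07
L_total = 10*log10(9.45277e+07) = 79.756 dB


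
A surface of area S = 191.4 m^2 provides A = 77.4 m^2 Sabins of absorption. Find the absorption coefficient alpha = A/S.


Absorption coefficient = absorbed power / incident power
alpha = A / S = 77.4 / 191.4 = 0.40439


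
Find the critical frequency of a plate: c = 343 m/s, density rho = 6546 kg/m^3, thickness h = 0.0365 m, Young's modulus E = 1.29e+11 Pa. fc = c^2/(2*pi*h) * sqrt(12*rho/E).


12*rho/E = 12*6546/1.29e+11 = 6.0893e-07
sqrt(12*rho/E) = sqrt(6.0893e-07) = 0.00078034
c^2/(2*pi*h) = 343^2/(2*pi*0.0365) = 512998
fc = 512998 * 0.00078034 = 400.31 Hz


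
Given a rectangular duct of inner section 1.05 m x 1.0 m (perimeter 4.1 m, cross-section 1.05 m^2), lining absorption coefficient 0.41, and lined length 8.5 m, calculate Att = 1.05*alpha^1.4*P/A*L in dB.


alpha^1.4 = 0.41^1.4 = 0.28701
Attenuation rate = 1.05 * alpha^1.4 * P / A
= 1.05 * 0.28701 * 4.1 / 1.05 = 1.17674 dB/m
Total Att = 1.17674 * 8.5 = 10.002 dB


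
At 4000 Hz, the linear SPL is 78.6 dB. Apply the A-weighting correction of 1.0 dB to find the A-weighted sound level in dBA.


A-weighting table: 4000 Hz -> 1.0 dB correction
SPL_A = SPL + correction = 78.6 + (1.0) = 79.6 dBA


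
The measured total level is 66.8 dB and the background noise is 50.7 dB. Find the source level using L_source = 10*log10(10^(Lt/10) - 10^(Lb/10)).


10^(66.8/10) = 4.7863e+06
10^(50.7/10) = 117490
Difference = 4.7863e+06 - 117490 = 4.66881e+06
L_source = 10*log10(4.66881e+06) = 66.692 dB


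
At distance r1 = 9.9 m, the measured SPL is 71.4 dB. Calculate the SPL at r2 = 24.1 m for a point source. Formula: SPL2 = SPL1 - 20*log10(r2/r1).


r2/r1 = 24.1/9.9 = 2.43434
Correction = 20*log10(2.43434) = 7.72762 dB
SPL2 = 71.4 - 7.72762 = 63.672 dB


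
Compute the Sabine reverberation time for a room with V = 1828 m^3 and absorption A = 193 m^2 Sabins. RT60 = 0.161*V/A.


RT60 = 0.161 * 1828 / 193 = 1.5249 s


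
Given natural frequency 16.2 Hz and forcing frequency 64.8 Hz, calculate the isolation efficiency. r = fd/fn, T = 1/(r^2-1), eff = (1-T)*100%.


r = 64.8 / 16.2 = 4
r^2 - 1 = 4^2 - 1 = 15
T = 1/15 = 0.0666667
Efficiency = (1 - 0.0666667)*100 = 93.333 %


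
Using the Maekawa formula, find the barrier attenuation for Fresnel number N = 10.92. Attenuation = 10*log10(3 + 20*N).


3 + 20*N = 3 + 20*10.92 = 221.4
Att = 10*log10(221.4) = 23.452 dB


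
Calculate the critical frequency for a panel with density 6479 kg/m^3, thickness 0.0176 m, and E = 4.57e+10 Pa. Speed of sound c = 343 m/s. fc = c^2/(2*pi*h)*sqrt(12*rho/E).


12*rho/E = 12*6479/4.57e+10 = 1.70127e-06
sqrt(12*rho/E) = sqrt(1.70127e-06) = 0.00130433
c^2/(2*pi*h) = 343^2/(2*pi*0.0176) = 1.06389e+06
fc = 1.06389e+06 * 0.00130433 = 1387.7 Hz


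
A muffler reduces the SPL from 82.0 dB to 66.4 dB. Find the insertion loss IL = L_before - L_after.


Insertion loss = SPL without muffler - SPL with muffler
IL = 82.0 - 66.4 = 15.6 dB


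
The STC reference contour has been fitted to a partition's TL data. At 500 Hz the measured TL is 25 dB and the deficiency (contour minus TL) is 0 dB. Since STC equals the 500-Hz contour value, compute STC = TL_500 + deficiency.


By ASTM E413, STC = value of the fitted reference contour at 500 Hz.
Contour value at 500 Hz = TL_500 + deficiency = 25 + 0 = 25
STC = 25


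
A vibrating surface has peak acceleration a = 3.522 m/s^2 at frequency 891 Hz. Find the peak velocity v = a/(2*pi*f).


omega = 2*pi*f = 2*pi*891 = 5598.32 rad/s
v = a / omega = 3.522 / 5598.32 = 0.00062912 m/s


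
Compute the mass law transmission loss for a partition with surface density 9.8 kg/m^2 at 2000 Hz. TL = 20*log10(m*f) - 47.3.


m * f = 9.8 * 2000 = 19600
20*log10(19600) = 85.8451 dB
TL = 85.8451 - 47.3 = 38.545 dB


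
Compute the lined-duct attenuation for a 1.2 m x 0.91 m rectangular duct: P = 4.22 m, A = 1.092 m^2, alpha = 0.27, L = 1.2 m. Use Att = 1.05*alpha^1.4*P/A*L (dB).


alpha^1.4 = 0.27^1.4 = 0.159922
Attenuation rate = 1.05 * alpha^1.4 * P / A
= 1.05 * 0.159922 * 4.22 / 1.092 = 0.648914 dB/m
Total Att = 0.648914 * 1.2 = 0.7787 dB


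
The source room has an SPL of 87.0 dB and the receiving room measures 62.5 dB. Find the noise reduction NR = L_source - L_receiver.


NR = L_source - L_receiver (difference between source and receiving room levels)
NR = 87.0 - 62.5 = 24.5 dB


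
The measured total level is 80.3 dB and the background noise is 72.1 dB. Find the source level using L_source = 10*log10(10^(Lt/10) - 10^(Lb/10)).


10^(80.3/10) = 1.07152e+08
10^(72.1/10) = 1.62181e+07
Difference = 1.07152e+08 - 1.62181e+07 = 9.09339e+07
L_source = 10*log10(9.09339e+07) = 79.587 dB


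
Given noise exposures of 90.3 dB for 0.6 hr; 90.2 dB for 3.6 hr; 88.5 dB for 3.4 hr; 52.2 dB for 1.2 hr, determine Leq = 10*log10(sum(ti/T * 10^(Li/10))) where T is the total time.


T_total = 0.6 + 3.6 + 3.4 + 1.2 = 8.8 hr
(0.6/8.8) * 10^(90.3/10) = 7.30581e+07
(3.6/8.8) * 10^(90.2/10) = 4.28371e+08
(3.4/8.8) * 10^(88.5/10) = 2.73525e+08
(1.2/8.8) * 10^(52.2/10) = 22630.7
Sum = 7.30581e+07 + 4.28371e+08 + 2.73525e+08 + 22630.7 = 7.74977e+08
Leq = 10*log10(7.74977e+08) = 88.893 dB


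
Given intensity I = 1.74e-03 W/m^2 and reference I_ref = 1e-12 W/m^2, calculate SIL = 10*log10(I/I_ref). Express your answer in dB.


I / I_ref = 1.74e-03 / 1e-12 = 1.74e+09
SIL = 10 * log10(1.74e+09) = 92.405 dB


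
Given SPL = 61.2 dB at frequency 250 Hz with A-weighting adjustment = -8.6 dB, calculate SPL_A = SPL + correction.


A-weighting table: 250 Hz -> -8.6 dB correction
SPL_A = SPL + correction = 61.2 + (-8.6) = 52.6 dBA


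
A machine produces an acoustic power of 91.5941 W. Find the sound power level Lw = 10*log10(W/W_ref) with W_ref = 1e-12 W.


W / W_ref = 91.5941 / 1e-12 = 9.15941e+13
Lw = 10 * log10(9.15941e+13) = 139.62 dB


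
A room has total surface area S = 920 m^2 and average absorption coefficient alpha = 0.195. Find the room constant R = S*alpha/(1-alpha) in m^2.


R = 920 * 0.195 / (1 - 0.195) = 222.86 m^2


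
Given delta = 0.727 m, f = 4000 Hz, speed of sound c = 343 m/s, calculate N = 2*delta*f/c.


N = 2*delta*f/c = 2*delta/lambda, where lambda = c/f
lambda = 343 / 4000 = 0.08575 m
N = 2 * 0.727 / 0.08575 = 16.956


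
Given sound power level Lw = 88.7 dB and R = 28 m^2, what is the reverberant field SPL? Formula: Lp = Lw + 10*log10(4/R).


4/R = 4/28 = 0.142857
Lp = 88.7 + 10*log10(0.142857) = 80.249 dB


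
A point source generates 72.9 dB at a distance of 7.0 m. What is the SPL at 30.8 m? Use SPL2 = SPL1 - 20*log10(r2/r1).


r2/r1 = 30.8/7.0 = 4.4
Correction = 20*log10(4.4) = 12.8691 dB
SPL2 = 72.9 - 12.8691 = 60.031 dB


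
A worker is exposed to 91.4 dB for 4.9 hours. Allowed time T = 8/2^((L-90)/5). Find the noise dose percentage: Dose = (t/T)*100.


T_allowed = 8 / 2^((91.4 - 90)/5) = 6.58873 hr
Dose = 4.9 / 6.58873 * 100 = 74.369 %


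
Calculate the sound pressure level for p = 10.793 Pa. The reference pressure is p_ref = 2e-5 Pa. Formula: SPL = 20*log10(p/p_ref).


p / p_ref = 10.793 / 2e-5 = 539650
SPL = 20 * log10(539650) = 114.64 dB


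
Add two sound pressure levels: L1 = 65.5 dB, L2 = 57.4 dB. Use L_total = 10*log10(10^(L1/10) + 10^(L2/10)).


10^(65.5/10) = 3.54813e+06
10^(57.4/10) = 549541
Sum = 3.54813e+06 + 549541 = 4.09767e+06
L_total = 10*log10(4.09767e+06) = 66.125 dB


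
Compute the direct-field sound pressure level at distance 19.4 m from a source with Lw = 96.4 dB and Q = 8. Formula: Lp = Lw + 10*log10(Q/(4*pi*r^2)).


4*pi*r^2 = 4*pi*19.4^2 = 4729.48 m^2
Q / (4*pi*r^2) = 8 / 4729.48 = 0.00169152
Lp = 96.4 + 10*log10(0.00169152) = 68.683 dB


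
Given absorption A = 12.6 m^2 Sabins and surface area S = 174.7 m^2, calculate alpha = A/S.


Absorption coefficient = absorbed power / incident power
alpha = A / S = 12.6 / 174.7 = 0.072124


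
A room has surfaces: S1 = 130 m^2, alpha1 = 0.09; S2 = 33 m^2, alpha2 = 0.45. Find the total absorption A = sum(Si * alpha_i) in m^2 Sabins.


130 * 0.09 = 11.7
33 * 0.45 = 14.85
A_total = 11.7 + 14.85 = 26.55 m^2


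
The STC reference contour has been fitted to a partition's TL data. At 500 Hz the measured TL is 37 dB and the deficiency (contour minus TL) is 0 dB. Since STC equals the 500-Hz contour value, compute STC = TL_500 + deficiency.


By ASTM E413, STC = value of the fitted reference contour at 500 Hz.
Contour value at 500 Hz = TL_500 + deficiency = 37 + 0 = 37
STC = 37


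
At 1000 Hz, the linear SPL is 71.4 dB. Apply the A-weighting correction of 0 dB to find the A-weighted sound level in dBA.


A-weighting table: 1000 Hz -> 0 dB correction
SPL_A = SPL + correction = 71.4 + (0) = 71.4 dBA


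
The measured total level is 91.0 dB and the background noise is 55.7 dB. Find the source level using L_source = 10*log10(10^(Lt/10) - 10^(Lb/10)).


10^(91.0/10) = 1.25893e+09
10^(55.7/10) = 371535
Difference = 1.25893e+09 - 371535 = 1.25856e+09
L_source = 10*log10(1.25856e+09) = 90.999 dB


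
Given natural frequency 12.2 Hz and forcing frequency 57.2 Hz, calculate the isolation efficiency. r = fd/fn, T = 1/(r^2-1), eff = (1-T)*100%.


r = 57.2 / 12.2 = 4.68852
r^2 - 1 = 4.68852^2 - 1 = 20.9822
T = 1/20.9822 = 0.0476594
Efficiency = (1 - 0.0476594)*100 = 95.234 %


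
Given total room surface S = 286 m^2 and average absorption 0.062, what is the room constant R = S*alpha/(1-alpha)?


R = 286 * 0.062 / (1 - 0.062) = 18.904 m^2


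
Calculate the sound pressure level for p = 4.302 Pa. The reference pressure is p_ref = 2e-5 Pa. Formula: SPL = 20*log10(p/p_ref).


p / p_ref = 4.302 / 2e-5 = 215100
SPL = 20 * log10(215100) = 106.65 dB


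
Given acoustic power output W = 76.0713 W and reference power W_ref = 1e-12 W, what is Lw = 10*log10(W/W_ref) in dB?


W / W_ref = 76.0713 / 1e-12 = 7.60713e+13
Lw = 10 * log10(7.60713e+13) = 138.81 dB


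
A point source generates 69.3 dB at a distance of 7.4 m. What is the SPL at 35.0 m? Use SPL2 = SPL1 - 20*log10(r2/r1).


r2/r1 = 35.0/7.4 = 4.72973
Correction = 20*log10(4.72973) = 13.4967 dB
SPL2 = 69.3 - 13.4967 = 55.803 dB


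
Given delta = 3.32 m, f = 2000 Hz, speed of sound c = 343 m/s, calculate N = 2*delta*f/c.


N = 2*delta*f/c = 2*delta/lambda, where lambda = c/f
lambda = 343 / 2000 = 0.1715 m
N = 2 * 3.32 / 0.1715 = 38.717


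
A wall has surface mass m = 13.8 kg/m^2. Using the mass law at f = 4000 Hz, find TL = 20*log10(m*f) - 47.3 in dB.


m * f = 13.8 * 4000 = 55200
20*log10(55200) = 94.8388 dB
TL = 94.8388 - 47.3 = 47.539 dB


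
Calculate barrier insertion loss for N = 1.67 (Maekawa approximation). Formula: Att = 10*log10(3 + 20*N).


3 + 20*N = 3 + 20*1.67 = 36.4
Att = 10*log10(36.4) = 15.611 dB


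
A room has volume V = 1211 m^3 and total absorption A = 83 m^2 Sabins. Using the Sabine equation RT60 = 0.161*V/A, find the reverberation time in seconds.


RT60 = 0.161 * 1211 / 83 = 2.349 s


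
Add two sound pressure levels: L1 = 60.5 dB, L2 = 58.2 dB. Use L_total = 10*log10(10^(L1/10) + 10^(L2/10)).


10^(60.5/10) = 1.12202e+06
10^(58.2/10) = 660693
Sum = 1.12202e+06 + 660693 = 1.78271e+06
L_total = 10*log10(1.78271e+06) = 62.511 dB


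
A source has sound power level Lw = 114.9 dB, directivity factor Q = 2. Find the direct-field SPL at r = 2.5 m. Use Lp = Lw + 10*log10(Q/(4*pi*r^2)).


4*pi*r^2 = 4*pi*2.5^2 = 78.5398 m^2
Q / (4*pi*r^2) = 2 / 78.5398 = 0.0254648
Lp = 114.9 + 10*log10(0.0254648) = 98.959 dB


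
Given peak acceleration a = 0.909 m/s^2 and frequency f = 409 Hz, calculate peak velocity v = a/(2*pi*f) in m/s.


omega = 2*pi*f = 2*pi*409 = 2569.82 rad/s
v = a / omega = 0.909 / 2569.82 = 0.00035372 m/s


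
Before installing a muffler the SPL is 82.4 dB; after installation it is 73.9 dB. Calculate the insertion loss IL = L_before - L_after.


Insertion loss = SPL without muffler - SPL with muffler
IL = 82.4 - 73.9 = 8.5 dB


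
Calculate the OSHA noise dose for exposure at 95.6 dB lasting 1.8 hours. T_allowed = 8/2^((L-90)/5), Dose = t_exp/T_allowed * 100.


T_allowed = 8 / 2^((95.6 - 90)/5) = 3.68075 hr
Dose = 1.8 / 3.68075 * 100 = 48.903 %


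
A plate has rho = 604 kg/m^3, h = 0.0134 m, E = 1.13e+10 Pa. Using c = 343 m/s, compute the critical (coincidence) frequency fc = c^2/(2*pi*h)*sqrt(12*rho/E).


12*rho/E = 12*604/1.13e+10 = 6.41416e-07
sqrt(12*rho/E) = sqrt(6.41416e-07) = 0.000800885
c^2/(2*pi*h) = 343^2/(2*pi*0.0134) = 1.39734e+06
fc = 1.39734e+06 * 0.000800885 = 1119.1 Hz


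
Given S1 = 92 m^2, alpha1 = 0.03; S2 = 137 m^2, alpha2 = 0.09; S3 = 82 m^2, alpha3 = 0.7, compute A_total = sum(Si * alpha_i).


92 * 0.03 = 2.76
137 * 0.09 = 12.33
82 * 0.7 = 57.4
A_total = 2.76 + 12.33 + 57.4 = 72.49 m^2


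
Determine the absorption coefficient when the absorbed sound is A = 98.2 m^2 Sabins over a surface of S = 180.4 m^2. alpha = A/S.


Absorption coefficient = absorbed power / incident power
alpha = A / S = 98.2 / 180.4 = 0.54435


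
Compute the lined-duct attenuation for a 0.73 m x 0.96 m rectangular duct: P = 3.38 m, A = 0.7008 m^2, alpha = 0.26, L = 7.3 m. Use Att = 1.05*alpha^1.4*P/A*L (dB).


alpha^1.4 = 0.26^1.4 = 0.151692
Attenuation rate = 1.05 * alpha^1.4 * P / A
= 1.05 * 0.151692 * 3.38 / 0.7008 = 0.7682 dB/m
Total Att = 0.7682 * 7.3 = 5.6079 dB


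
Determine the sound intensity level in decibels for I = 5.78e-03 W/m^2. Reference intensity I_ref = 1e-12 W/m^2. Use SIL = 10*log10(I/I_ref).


I / I_ref = 5.78e-03 / 1e-12 = 5.78e+09
SIL = 10 * log10(5.78e+09) = 97.619 dB


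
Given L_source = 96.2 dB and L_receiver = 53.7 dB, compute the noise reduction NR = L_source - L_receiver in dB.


NR = L_source - L_receiver (difference between source and receiving room levels)
NR = 96.2 - 53.7 = 42.5 dB


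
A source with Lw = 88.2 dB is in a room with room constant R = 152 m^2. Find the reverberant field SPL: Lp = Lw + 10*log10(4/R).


4/R = 4/152 = 0.0263158
Lp = 88.2 + 10*log10(0.0263158) = 72.402 dB


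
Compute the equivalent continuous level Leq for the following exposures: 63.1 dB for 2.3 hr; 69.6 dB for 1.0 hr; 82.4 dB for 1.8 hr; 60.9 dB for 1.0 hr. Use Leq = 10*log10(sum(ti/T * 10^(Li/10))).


T_total = 2.3 + 1.0 + 1.8 + 1.0 = 6.1 hr
(2.3/6.1) * 10^(63.1/10) = 769836
(1.0/6.1) * 10^(69.6/10) = 1.4951e+06
(1.8/6.1) * 10^(82.4/10) = 5.12794e+07
(1.0/6.1) * 10^(60.9/10) = 201683
Sum = 769836 + 1.4951e+06 + 5.12794e+07 + 201683 = 5.3746e+07
Leq = 10*log10(5.3746e+07) = 77.303 dB


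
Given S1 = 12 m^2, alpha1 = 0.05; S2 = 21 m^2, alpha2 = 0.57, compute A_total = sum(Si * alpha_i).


12 * 0.05 = 0.6
21 * 0.57 = 11.97
A_total = 0.6 + 11.97 = 12.57 m^2


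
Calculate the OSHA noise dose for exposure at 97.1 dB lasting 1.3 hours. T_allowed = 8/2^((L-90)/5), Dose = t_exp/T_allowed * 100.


T_allowed = 8 / 2^((97.1 - 90)/5) = 2.9897 hr
Dose = 1.3 / 2.9897 * 100 = 43.483 %


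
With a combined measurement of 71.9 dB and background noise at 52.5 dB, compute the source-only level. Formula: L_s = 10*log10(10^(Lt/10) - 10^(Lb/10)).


10^(71.9/10) = 1.54882e+07
10^(52.5/10) = 177828
Difference = 1.54882e+07 - 177828 = 1.53104e+07
L_source = 10*log10(1.53104e+07) = 71.85 dB


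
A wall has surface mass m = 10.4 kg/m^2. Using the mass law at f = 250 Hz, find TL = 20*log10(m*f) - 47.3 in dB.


m * f = 10.4 * 250 = 2600
20*log10(2600) = 68.2995 dB
TL = 68.2995 - 47.3 = 20.999 dB


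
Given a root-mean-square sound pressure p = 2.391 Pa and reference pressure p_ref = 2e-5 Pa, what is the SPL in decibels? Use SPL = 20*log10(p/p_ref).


p / p_ref = 2.391 / 2e-5 = 119550
SPL = 20 * log10(119550) = 101.55 dB


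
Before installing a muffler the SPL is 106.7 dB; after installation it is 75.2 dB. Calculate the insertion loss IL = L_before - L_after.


Insertion loss = SPL without muffler - SPL with muffler
IL = 106.7 - 75.2 = 31.5 dB


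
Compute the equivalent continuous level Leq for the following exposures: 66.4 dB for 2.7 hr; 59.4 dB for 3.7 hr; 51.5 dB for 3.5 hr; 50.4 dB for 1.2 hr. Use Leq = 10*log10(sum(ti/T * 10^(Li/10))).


T_total = 2.7 + 3.7 + 3.5 + 1.2 = 11.1 hr
(2.7/11.1) * 10^(66.4/10) = 1.0618e+06
(3.7/11.1) * 10^(59.4/10) = 290321
(3.5/11.1) * 10^(51.5/10) = 44539.5
(1.2/11.1) * 10^(50.4/10) = 11853.8
Sum = 1.0618e+06 + 290321 + 44539.5 + 11853.8 = 1.40851e+06
Leq = 10*log10(1.40851e+06) = 61.488 dB


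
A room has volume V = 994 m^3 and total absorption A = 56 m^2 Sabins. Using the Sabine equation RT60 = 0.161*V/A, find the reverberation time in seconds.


RT60 = 0.161 * 994 / 56 = 2.8577 s


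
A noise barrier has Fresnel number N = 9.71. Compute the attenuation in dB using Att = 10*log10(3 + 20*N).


3 + 20*N = 3 + 20*9.71 = 197.2
Att = 10*log10(197.2) = 22.949 dB


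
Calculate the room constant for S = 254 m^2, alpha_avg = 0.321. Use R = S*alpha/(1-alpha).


R = 254 * 0.321 / (1 - 0.321) = 120.08 m^2


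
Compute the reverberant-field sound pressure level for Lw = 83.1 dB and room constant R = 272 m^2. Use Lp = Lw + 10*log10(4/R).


4/R = 4/272 = 0.0147059
Lp = 83.1 + 10*log10(0.0147059) = 64.775 dB


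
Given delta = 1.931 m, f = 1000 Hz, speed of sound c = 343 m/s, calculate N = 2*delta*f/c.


N = 2*delta*f/c = 2*delta/lambda, where lambda = c/f
lambda = 343 / 1000 = 0.343 m
N = 2 * 1.931 / 0.343 = 11.259


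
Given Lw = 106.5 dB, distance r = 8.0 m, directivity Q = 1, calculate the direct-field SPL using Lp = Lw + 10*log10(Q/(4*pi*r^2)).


4*pi*r^2 = 4*pi*8.0^2 = 804.248 m^2
Q / (4*pi*r^2) = 1 / 804.248 = 0.0012434
Lp = 106.5 + 10*log10(0.0012434) = 77.446 dB


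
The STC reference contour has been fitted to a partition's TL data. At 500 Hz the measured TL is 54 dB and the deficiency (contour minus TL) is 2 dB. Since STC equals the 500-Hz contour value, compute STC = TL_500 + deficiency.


By ASTM E413, STC = value of the fitted reference contour at 500 Hz.
Contour value at 500 Hz = TL_500 + deficiency = 54 + 2 = 56
STC = 56


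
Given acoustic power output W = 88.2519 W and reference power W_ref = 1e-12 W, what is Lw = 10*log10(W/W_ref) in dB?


W / W_ref = 88.2519 / 1e-12 = 8.82519e+13
Lw = 10 * log10(8.82519e+13) = 139.46 dB


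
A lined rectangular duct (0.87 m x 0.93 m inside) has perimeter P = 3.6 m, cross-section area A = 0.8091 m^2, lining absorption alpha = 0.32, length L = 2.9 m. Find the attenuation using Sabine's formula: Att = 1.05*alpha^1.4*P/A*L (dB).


alpha^1.4 = 0.32^1.4 = 0.202866
Attenuation rate = 1.05 * alpha^1.4 * P / A
= 1.05 * 0.202866 * 3.6 / 0.8091 = 0.947761 dB/m
Total Att = 0.947761 * 2.9 = 2.7485 dB


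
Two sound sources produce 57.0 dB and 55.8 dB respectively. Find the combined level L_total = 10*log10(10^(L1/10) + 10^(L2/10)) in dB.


10^(57.0/10) = 501187
10^(55.8/10) = 380189
Sum = 501187 + 380189 = 881376
L_total = 10*log10(881376) = 59.452 dB


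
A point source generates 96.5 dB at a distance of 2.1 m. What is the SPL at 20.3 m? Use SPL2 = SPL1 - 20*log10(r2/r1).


r2/r1 = 20.3/2.1 = 9.66667
Correction = 20*log10(9.66667) = 19.7055 dB
SPL2 = 96.5 - 19.7055 = 76.794 dB


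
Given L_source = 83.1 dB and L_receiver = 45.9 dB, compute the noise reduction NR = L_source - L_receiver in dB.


NR = L_source - L_receiver (difference between source and receiving room levels)
NR = 83.1 - 45.9 = 37.2 dB


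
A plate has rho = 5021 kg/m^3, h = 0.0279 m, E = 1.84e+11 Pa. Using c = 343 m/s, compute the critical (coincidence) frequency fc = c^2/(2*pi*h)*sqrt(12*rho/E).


12*rho/E = 12*5021/1.84e+11 = 3.27457e-07
sqrt(12*rho/E) = sqrt(3.27457e-07) = 0.000572239
c^2/(2*pi*h) = 343^2/(2*pi*0.0279) = 671126
fc = 671126 * 0.000572239 = 384.04 Hz


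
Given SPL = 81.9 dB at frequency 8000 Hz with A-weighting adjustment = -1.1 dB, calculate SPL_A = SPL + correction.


A-weighting table: 8000 Hz -> -1.1 dB correction
SPL_A = SPL + correction = 81.9 + (-1.1) = 80.8 dBA


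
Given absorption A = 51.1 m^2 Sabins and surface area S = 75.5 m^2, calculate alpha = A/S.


Absorption coefficient = absorbed power / incident power
alpha = A / S = 51.1 / 75.5 = 0.67682


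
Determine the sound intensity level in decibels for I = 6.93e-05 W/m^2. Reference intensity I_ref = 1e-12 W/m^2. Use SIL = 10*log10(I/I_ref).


I / I_ref = 6.93e-05 / 1e-12 = 6.93e+07
SIL = 10 * log10(6.93e+07) = 78.407 dB


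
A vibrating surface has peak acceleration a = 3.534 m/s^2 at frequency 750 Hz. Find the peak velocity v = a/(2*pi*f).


omega = 2*pi*f = 2*pi*750 = 4712.39 rad/s
v = a / omega = 3.534 / 4712.39 = 0.00074994 m/s


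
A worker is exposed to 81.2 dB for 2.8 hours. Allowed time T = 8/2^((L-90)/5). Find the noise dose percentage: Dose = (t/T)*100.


T_allowed = 8 / 2^((81.2 - 90)/5) = 27.0958 hr
Dose = 2.8 / 27.0958 * 100 = 10.334 %


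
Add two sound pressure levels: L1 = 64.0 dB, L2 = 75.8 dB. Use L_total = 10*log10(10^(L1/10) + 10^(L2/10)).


10^(64.0/10) = 2.51189e+06
10^(75.8/10) = 3.80189e+07
Sum = 2.51189e+06 + 3.80189e+07 = 4.05308e+07
L_total = 10*log10(4.05308e+07) = 76.078 dB


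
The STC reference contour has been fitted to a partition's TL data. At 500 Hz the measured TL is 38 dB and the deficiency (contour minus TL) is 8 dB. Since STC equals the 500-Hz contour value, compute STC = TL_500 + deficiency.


By ASTM E413, STC = value of the fitted reference contour at 500 Hz.
Contour value at 500 Hz = TL_500 + deficiency = 38 + 8 = 46
STC = 46


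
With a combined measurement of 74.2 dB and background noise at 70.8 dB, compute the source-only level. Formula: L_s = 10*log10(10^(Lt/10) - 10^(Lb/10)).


10^(74.2/10) = 2.63027e+07
10^(70.8/10) = 1.20226e+07
Difference = 2.63027e+07 - 1.20226e+07 = 1.42801e+07
L_source = 10*log10(1.42801e+07) = 71.547 dB


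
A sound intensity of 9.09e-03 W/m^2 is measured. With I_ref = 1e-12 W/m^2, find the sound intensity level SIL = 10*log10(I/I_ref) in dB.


I / I_ref = 9.09e-03 / 1e-12 = 9.09e+09
SIL = 10 * log10(9.09e+09) = 99.586 dB


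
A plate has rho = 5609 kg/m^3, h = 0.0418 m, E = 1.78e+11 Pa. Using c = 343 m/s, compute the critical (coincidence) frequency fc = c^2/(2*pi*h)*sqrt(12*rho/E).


12*rho/E = 12*5609/1.78e+11 = 3.78135e-07
sqrt(12*rho/E) = sqrt(3.78135e-07) = 0.000614927
c^2/(2*pi*h) = 343^2/(2*pi*0.0418) = 447953
fc = 447953 * 0.000614927 = 275.46 Hz


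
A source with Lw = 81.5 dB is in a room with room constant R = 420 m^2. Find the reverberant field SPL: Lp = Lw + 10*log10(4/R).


4/R = 4/420 = 0.00952381
Lp = 81.5 + 10*log10(0.00952381) = 61.288 dB


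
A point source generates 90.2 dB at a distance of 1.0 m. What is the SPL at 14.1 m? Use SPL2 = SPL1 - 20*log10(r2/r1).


r2/r1 = 14.1/1.0 = 14.1
Correction = 20*log10(14.1) = 22.9844 dB
SPL2 = 90.2 - 22.9844 = 67.216 dB


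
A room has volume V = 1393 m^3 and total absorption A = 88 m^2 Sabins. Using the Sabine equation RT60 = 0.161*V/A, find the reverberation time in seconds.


RT60 = 0.161 * 1393 / 88 = 2.5486 s


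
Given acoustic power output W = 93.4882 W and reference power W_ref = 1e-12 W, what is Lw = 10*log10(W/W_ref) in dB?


W / W_ref = 93.4882 / 1e-12 = 9.34882e+13
Lw = 10 * log10(9.34882e+13) = 139.71 dB


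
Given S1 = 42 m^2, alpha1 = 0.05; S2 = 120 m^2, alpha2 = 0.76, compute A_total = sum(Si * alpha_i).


42 * 0.05 = 2.1
120 * 0.76 = 91.2
A_total = 2.1 + 91.2 = 93.3 m^2


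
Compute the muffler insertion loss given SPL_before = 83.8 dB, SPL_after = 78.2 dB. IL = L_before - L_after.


Insertion loss = SPL without muffler - SPL with muffler
IL = 83.8 - 78.2 = 5.6 dB


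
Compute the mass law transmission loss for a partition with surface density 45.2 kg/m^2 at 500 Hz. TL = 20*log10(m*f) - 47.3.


m * f = 45.2 * 500 = 22600
20*log10(22600) = 87.0822 dB
TL = 87.0822 - 47.3 = 39.782 dB


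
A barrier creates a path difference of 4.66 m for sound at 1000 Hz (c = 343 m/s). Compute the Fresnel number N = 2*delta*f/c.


N = 2*delta*f/c = 2*delta/lambda, where lambda = c/f
lambda = 343 / 1000 = 0.343 m
N = 2 * 4.66 / 0.343 = 27.172


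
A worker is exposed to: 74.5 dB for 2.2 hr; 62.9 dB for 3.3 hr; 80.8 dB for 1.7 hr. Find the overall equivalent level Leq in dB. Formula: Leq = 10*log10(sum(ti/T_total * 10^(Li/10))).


T_total = 2.2 + 3.3 + 1.7 = 7.2 hr
(2.2/7.2) * 10^(74.5/10) = 8.61173e+06
(3.3/7.2) * 10^(62.9/10) = 893679
(1.7/7.2) * 10^(80.8/10) = 2.83868e+07
Sum = 8.61173e+06 + 893679 + 2.83868e+07 = 3.78922e+07
Leq = 10*log10(3.78922e+07) = 75.785 dB


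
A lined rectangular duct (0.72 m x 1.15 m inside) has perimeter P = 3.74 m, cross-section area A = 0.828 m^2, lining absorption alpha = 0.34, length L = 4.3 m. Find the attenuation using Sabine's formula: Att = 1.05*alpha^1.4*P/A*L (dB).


alpha^1.4 = 0.34^1.4 = 0.220836
Attenuation rate = 1.05 * alpha^1.4 * P / A
= 1.05 * 0.220836 * 3.74 / 0.828 = 1.04737 dB/m
Total Att = 1.04737 * 4.3 = 4.5037 dB


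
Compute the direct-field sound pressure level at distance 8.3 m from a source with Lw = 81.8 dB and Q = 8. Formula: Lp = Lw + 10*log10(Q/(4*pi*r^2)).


4*pi*r^2 = 4*pi*8.3^2 = 865.697 m^2
Q / (4*pi*r^2) = 8 / 865.697 = 0.00924111
Lp = 81.8 + 10*log10(0.00924111) = 61.457 dB


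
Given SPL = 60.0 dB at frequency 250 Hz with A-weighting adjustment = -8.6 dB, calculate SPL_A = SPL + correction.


A-weighting table: 250 Hz -> -8.6 dB correction
SPL_A = SPL + correction = 60.0 + (-8.6) = 51.4 dBA


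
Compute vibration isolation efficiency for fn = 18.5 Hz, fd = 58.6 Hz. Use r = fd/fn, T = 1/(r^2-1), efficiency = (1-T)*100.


r = 58.6 / 18.5 = 3.16757
r^2 - 1 = 3.16757^2 - 1 = 9.0335
T = 1/9.0335 = 0.110699
Efficiency = (1 - 0.110699)*100 = 88.93 %


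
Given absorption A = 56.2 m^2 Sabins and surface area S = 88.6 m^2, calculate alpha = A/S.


Absorption coefficient = absorbed power / incident power
alpha = A / S = 56.2 / 88.6 = 0.63431


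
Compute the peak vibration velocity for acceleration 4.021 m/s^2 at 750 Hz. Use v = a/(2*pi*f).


omega = 2*pi*f = 2*pi*750 = 4712.39 rad/s
v = a / omega = 4.021 / 4712.39 = 0.00085328 m/s


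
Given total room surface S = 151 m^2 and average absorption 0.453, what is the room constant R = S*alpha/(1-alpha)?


R = 151 * 0.453 / (1 - 0.453) = 125.05 m^2


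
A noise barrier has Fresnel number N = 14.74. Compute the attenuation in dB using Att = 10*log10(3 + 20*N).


3 + 20*N = 3 + 20*14.74 = 297.8
Att = 10*log10(297.8) = 24.739 dB


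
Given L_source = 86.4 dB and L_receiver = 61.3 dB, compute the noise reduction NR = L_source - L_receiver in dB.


NR = L_source - L_receiver (difference between source and receiving room levels)
NR = 86.4 - 61.3 = 25.1 dB


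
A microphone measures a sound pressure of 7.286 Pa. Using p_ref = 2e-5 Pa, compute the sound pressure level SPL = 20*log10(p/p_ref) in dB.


p / p_ref = 7.286 / 2e-5 = 364300
SPL = 20 * log10(364300) = 111.23 dB


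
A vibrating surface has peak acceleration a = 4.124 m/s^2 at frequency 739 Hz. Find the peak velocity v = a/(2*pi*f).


omega = 2*pi*f = 2*pi*739 = 4643.27 rad/s
v = a / omega = 4.124 / 4643.27 = 0.00088817 m/s


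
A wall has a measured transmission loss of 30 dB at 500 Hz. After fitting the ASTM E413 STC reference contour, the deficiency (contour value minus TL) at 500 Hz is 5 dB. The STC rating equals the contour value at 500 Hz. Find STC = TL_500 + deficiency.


By ASTM E413, STC = value of the fitted reference contour at 500 Hz.
Contour value at 500 Hz = TL_500 + deficiency = 30 + 5 = 35
STC = 35


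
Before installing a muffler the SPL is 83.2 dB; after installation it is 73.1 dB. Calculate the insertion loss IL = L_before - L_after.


Insertion loss = SPL without muffler - SPL with muffler
IL = 83.2 - 73.1 = 10.1 dB


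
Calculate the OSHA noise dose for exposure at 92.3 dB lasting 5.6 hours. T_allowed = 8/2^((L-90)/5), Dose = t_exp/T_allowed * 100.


T_allowed = 8 / 2^((92.3 - 90)/5) = 5.81589 hr
Dose = 5.6 / 5.81589 * 100 = 96.288 %


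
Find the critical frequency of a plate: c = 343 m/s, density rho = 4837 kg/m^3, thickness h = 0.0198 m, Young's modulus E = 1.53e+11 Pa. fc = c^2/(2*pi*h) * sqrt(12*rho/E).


12*rho/E = 12*4837/1.53e+11 = 3.79373e-07
sqrt(12*rho/E) = sqrt(3.79373e-07) = 0.000615933
c^2/(2*pi*h) = 343^2/(2*pi*0.0198) = 945678
fc = 945678 * 0.000615933 = 582.47 Hz


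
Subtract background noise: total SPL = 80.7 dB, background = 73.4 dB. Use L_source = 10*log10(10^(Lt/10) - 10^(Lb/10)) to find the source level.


10^(80.7/10) = 1.1749e+08
10^(73.4/10) = 2.18776e+07
Difference = 1.1749e+08 - 2.18776e+07 = 9.56124e+07
L_source = 10*log10(9.56124e+07) = 79.805 dB


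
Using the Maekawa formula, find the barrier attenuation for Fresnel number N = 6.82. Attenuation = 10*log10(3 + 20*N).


3 + 20*N = 3 + 20*6.82 = 139.4
Att = 10*log10(139.4) = 21.443 dB


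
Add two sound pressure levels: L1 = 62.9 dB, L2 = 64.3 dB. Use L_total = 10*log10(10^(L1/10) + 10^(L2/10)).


10^(62.9/10) = 1.94984e+06
10^(64.3/10) = 2.69153e+06
Sum = 1.94984e+06 + 2.69153e+06 = 4.64137e+06
L_total = 10*log10(4.64137e+06) = 66.666 dB


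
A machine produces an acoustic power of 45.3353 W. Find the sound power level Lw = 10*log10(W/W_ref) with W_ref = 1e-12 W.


W / W_ref = 45.3353 / 1e-12 = 4.53353e+13
Lw = 10 * log10(4.53353e+13) = 136.56 dB


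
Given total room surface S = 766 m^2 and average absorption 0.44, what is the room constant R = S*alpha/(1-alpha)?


R = 766 * 0.44 / (1 - 0.44) = 601.86 m^2


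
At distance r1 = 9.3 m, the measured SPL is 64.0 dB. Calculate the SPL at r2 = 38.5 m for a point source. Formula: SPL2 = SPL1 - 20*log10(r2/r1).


r2/r1 = 38.5/9.3 = 4.13978
Correction = 20*log10(4.13978) = 12.3395 dB
SPL2 = 64.0 - 12.3395 = 51.66 dB


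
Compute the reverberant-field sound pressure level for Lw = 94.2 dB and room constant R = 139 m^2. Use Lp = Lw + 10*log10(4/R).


4/R = 4/139 = 0.028777
Lp = 94.2 + 10*log10(0.028777) = 78.79 dB


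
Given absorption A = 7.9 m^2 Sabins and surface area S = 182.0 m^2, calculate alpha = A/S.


Absorption coefficient = absorbed power / incident power
alpha = A / S = 7.9 / 182.0 = 0.043407


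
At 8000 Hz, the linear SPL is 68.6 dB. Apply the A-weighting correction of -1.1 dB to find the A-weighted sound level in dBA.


A-weighting table: 8000 Hz -> -1.1 dB correction
SPL_A = SPL + correction = 68.6 + (-1.1) = 67.5 dBA


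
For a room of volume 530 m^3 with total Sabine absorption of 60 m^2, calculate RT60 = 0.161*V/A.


RT60 = 0.161 * 530 / 60 = 1.4222 s


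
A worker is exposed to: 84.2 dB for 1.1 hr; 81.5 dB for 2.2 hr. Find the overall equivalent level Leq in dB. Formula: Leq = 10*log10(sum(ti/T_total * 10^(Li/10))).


T_total = 1.1 + 2.2 = 3.3 hr
(1.1/3.3) * 10^(84.2/10) = 8.76756e+07
(2.2/3.3) * 10^(81.5/10) = 9.41692e+07
Sum = 8.76756e+07 + 9.41692e+07 = 1.81845e+08
Leq = 10*log10(1.81845e+08) = 82.597 dB


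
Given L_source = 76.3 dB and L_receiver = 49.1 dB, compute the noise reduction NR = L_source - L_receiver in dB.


NR = L_source - L_receiver (difference between source and receiving room levels)
NR = 76.3 - 49.1 = 27.2 dB


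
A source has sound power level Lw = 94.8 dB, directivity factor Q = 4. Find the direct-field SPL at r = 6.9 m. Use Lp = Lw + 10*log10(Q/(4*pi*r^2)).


4*pi*r^2 = 4*pi*6.9^2 = 598.285 m^2
Q / (4*pi*r^2) = 4 / 598.285 = 0.00668578
Lp = 94.8 + 10*log10(0.00668578) = 73.052 dB


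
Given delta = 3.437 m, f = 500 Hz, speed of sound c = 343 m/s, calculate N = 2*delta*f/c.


N = 2*delta*f/c = 2*delta/lambda, where lambda = c/f
lambda = 343 / 500 = 0.686 m
N = 2 * 3.437 / 0.686 = 10.02


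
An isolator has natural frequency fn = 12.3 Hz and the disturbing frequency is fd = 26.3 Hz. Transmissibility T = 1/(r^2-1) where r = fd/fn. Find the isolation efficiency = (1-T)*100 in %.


r = 26.3 / 12.3 = 2.13821
r^2 - 1 = 2.13821^2 - 1 = 3.57194
T = 1/3.57194 = 0.27996
Efficiency = (1 - 0.27996)*100 = 72.004 %


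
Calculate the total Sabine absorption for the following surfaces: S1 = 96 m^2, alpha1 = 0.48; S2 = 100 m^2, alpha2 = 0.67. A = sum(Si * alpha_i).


96 * 0.48 = 46.08
100 * 0.67 = 67
A_total = 46.08 + 67 = 113.08 m^2


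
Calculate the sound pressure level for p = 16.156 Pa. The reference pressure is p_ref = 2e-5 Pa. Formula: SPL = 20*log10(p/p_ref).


p / p_ref = 16.156 / 2e-5 = 807800
SPL = 20 * log10(807800) = 118.15 dB


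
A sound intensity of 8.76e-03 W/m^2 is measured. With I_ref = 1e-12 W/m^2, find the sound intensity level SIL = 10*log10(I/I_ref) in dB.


I / I_ref = 8.76e-03 / 1e-12 = 8.76e+09
SIL = 10 * log10(8.76e+09) = 99.425 dB


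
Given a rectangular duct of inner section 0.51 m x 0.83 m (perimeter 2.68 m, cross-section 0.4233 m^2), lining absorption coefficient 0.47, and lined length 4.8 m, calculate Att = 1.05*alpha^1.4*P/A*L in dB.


alpha^1.4 = 0.47^1.4 = 0.347486
Attenuation rate = 1.05 * alpha^1.4 * P / A
= 1.05 * 0.347486 * 2.68 / 0.4233 = 2.31001 dB/m
Total Att = 2.31001 * 4.8 = 11.088 dB


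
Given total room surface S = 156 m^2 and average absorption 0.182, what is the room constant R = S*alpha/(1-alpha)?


R = 156 * 0.182 / (1 - 0.182) = 34.709 m^2


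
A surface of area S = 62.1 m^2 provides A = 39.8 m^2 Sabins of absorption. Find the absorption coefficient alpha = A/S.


Absorption coefficient = absorbed power / incident power
alpha = A / S = 39.8 / 62.1 = 0.6409


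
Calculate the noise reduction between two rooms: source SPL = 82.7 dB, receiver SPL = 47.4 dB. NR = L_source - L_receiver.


NR = L_source - L_receiver (difference between source and receiving room levels)
NR = 82.7 - 47.4 = 35.3 dB


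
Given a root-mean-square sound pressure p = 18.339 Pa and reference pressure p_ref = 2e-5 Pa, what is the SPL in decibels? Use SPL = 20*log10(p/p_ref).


p / p_ref = 18.339 / 2e-5 = 916950
SPL = 20 * log10(916950) = 119.25 dB


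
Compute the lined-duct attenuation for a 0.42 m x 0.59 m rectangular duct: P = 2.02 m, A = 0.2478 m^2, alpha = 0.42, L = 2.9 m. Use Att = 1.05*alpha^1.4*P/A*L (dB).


alpha^1.4 = 0.42^1.4 = 0.296858
Attenuation rate = 1.05 * alpha^1.4 * P / A
= 1.05 * 0.296858 * 2.02 / 0.2478 = 2.5409 dB/m
Total Att = 2.5409 * 2.9 = 7.3686 dB


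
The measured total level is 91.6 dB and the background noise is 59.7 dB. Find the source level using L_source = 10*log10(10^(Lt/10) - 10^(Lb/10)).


10^(91.6/10) = 1.44544e+09
10^(59.7/10) = 933254
Difference = 1.44544e+09 - 933254 = 1.44451e+09
L_source = 10*log10(1.44451e+09) = 91.597 dB


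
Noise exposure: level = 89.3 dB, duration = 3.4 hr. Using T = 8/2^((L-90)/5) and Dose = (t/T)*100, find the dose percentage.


T_allowed = 8 / 2^((89.3 - 90)/5) = 8.81524 hr
Dose = 3.4 / 8.81524 * 100 = 38.57 %


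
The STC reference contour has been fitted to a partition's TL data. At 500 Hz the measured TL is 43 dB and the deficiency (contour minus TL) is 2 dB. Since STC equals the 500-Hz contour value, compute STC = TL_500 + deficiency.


By ASTM E413, STC = value of the fitted reference contour at 500 Hz.
Contour value at 500 Hz = TL_500 + deficiency = 43 + 2 = 45
STC = 45


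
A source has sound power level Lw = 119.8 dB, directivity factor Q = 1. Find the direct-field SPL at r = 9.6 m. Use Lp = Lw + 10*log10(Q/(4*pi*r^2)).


4*pi*r^2 = 4*pi*9.6^2 = 1158.12 m^2
Q / (4*pi*r^2) = 1 / 1158.12 = 0.000863468
Lp = 119.8 + 10*log10(0.000863468) = 89.162 dB


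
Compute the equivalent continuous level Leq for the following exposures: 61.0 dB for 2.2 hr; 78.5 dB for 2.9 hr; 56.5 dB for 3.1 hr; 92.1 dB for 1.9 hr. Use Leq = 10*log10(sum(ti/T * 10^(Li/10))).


T_total = 2.2 + 2.9 + 3.1 + 1.9 = 10.1 hr
(2.2/10.1) * 10^(61.0/10) = 274221
(2.9/10.1) * 10^(78.5/10) = 2.03272e+07
(3.1/10.1) * 10^(56.5/10) = 137101
(1.9/10.1) * 10^(92.1/10) = 3.05093e+08
Sum = 274221 + 2.03272e+07 + 137101 + 3.05093e+08 = 3.25832e+08
Leq = 10*log10(3.25832e+08) = 85.13 dB


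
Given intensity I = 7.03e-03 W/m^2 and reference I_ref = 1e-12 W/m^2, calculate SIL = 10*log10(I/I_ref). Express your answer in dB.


I / I_ref = 7.03e-03 / 1e-12 = 7.03e+09
SIL = 10 * log10(7.03e+09) = 98.47 dB


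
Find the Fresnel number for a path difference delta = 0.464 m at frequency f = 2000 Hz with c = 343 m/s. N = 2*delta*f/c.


N = 2*delta*f/c = 2*delta/lambda, where lambda = c/f
lambda = 343 / 2000 = 0.1715 m
N = 2 * 0.464 / 0.1715 = 5.4111


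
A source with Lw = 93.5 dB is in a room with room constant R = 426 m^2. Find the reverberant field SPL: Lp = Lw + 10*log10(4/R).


4/R = 4/426 = 0.00938967
Lp = 93.5 + 10*log10(0.00938967) = 73.227 dB


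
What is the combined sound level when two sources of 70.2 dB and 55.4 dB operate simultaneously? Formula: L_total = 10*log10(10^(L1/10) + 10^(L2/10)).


10^(70.2/10) = 1.04713e+07
10^(55.4/10) = 346737
Sum = 1.04713e+07 + 346737 = 1.0818e+07
L_total = 10*log10(1.0818e+07) = 70.341 dB


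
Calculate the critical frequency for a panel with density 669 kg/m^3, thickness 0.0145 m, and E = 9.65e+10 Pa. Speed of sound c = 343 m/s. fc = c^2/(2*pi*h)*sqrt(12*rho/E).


12*rho/E = 12*669/9.65e+10 = 8.31917e-08
sqrt(12*rho/E) = sqrt(8.31917e-08) = 0.00028843
c^2/(2*pi*h) = 343^2/(2*pi*0.0145) = 1.29134e+06
fc = 1.29134e+06 * 0.00028843 = 372.46 Hz
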